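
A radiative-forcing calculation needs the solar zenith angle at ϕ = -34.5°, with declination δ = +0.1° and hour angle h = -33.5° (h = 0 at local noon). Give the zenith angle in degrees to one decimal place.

θ_z = 46.7°

cos θ_z = sin ϕ sin δ + cos ϕ cos δ cos h = -0.000989 + 0.687226 = 0.686237.
θ_z = arccos(0.686237) = 46.7°.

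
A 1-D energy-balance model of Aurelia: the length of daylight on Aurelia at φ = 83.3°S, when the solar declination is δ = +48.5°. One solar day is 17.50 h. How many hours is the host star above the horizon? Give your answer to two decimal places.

cos H₀ = −tan φ · tan δ = 9.6217 ≥ 1, so the host star never rises (polar night) and H₀ = 0.
Daylight = 2H₀/(2π) × 17.50 h = (0.0000/π) × 17.50 = 0.00 h.

0.00 h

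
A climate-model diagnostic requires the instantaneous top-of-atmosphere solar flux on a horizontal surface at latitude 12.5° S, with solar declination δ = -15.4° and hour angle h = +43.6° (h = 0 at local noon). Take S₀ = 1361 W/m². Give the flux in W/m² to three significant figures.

1.01e+03 W/m²

cos θ_z = sin φ sin δ + cos φ cos δ cos h = 0.057477 + 0.681621 = 0.739098.
Flux = S₀ · cos θ_z = 1361 × 0.739098 = 1006 W/m².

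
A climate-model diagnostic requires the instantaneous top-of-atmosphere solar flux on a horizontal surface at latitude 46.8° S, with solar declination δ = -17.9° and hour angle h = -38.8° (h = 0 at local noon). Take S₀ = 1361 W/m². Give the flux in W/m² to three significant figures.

cos θ_z = sin φ sin δ + cos φ cos δ cos h = 0.224053 + 0.507669 = 0.731722.
Flux = S₀ · cos θ_z = 1361 × 0.731722 = 995.9 W/m².

996 W/m²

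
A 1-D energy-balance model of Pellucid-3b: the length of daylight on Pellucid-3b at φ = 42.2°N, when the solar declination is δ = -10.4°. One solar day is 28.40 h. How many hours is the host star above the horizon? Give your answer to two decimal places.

cos H₀ = −tan φ · tan δ = −tan(+42.2°) × tan(-10.400°) = 0.1664, so H₀ = 1.4036 rad = 80.42°.
Daylight = 2H₀/(2π) × 28.40 h = (1.4036/π) × 28.40 = 12.69 h.

12.69 h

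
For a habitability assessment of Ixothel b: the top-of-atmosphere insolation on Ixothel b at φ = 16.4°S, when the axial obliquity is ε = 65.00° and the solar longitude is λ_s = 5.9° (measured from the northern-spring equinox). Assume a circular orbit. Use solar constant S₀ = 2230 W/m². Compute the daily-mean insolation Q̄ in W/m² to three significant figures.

Q̄ ≈ 649 W/m²

Solar declination: sin δ = sin ε · sin λ_s = sin 65.00° × sin 5.9° = 0.09316, so δ = +5.346°.
cos H₀ = −tan(-16.4°) tan(+5.346°) = 0.0275, H₀ = 1.5433 rad.
Bracket: H₀ sin φ sin δ + cos φ cos δ sin H₀ = 1.5433×-0.28234×0.09316 + 0.95931×0.99565×0.99962 = -0.040593 + 0.954774 = 0.914181.
Q̄ = (S₀/π) × [bracket] = (2230/π) × 0.914181 = 648.9 W/m².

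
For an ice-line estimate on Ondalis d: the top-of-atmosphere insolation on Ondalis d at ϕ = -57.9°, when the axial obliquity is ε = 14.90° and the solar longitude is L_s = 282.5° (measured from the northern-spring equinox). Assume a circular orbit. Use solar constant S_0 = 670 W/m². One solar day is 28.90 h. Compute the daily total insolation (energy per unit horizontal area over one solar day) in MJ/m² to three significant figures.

19.8 MJ/m²

Solar declination: sin δ = sin ε · sin L_s = sin 14.90° × sin 282.5° = -0.25104, so δ = -14.539°.
cos h₀ = −tan(-57.9°) tan(-14.539°) = -0.4134, h₀ = 1.9970 rad.
Bracket: h₀ sin ϕ sin δ + cos ϕ cos δ sin h₀ = 1.9970×-0.84712×-0.25104 + 0.53140×0.96798×0.91054 = 0.424684 + 0.468368 = 0.893052.
Q̄ = (S_0/π) × [bracket] = (670/π) × 0.893052 = 190.46 W/m².
Daily total = Q̄ × 28.90 h × 3600 s/h = 190.46 × 28.90 × 3600 / 10⁶ = 19.82 MJ/m².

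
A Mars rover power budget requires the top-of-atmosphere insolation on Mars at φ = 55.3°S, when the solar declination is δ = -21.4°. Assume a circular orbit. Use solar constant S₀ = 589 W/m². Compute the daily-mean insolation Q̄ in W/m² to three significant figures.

Q̄ ≈ 204 W/m²

cos H₀ = −tan(-55.3°) tan(-21.400°) = -0.5660, H₀ = 2.1724 rad.
Bracket: H₀ sin φ sin δ + cos φ cos δ sin H₀ = 2.1724×-0.82214×-0.36488 + 0.56928×0.93106×0.82443 = 0.651682 + 0.436976 = 1.088658.
Q̄ = (S₀/π) × [bracket] = (589/π) × 1.088658 = 204.1 W/m².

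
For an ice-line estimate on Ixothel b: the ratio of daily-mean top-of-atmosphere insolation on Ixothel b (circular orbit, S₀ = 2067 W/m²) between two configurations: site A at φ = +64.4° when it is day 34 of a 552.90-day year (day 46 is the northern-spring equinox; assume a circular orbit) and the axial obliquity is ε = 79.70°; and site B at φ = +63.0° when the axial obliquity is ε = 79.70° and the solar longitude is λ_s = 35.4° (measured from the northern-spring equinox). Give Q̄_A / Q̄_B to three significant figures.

— Configuration A (φ=+64.4°):
Solar longitude: λ_s = 360° × (34 − 46)/552.90 = -7.813°, i.e. -7.813° + 360° = 352.187°.
sin δ = sin 79.70° × sin 352.187° = -0.13376, so δ = -7.687°.
cos H₀ = −tan(+64.4°) tan(-7.687°) = 0.2817, H₀ = 1.2852 rad.
Bracket: H₀ sin φ sin δ + cos φ cos δ sin H₀ = 1.2852×0.90183×-0.13376 + 0.43209×0.99101×0.95950 = -0.155032 + 0.410863 = 0.255831.
Q̄ = (S₀/π) × [bracket] = (2067/π) × 0.255831 = 168.32 W/m².
— Configuration B (φ=+63.0°):
Solar declination: sin δ = sin ε · sin λ_s = sin 79.70° × sin 35.4° = 0.56995, so δ = +34.746°.
cos H₀ = −tan(+63.0°) tan(+34.746°) = -1.3613 ≤ −1 ⇒ polar day, H₀ = π.
Bracket: H₀ sin φ sin δ + cos φ cos δ sin H₀ = 3.1416×0.89101×0.56995 + 0.45399×0.82168×0.00000 = 1.595402 + 0.000000 = 1.595402.
Q̄ = (S₀/π) × [bracket] = (2067/π) × 1.595402 = 1049.7 W/m².
Ratio Q̄_A / Q̄_B = 168.32 / 1049.7 = 0.1604.

Q̄_A / Q̄_B ≈ 0.160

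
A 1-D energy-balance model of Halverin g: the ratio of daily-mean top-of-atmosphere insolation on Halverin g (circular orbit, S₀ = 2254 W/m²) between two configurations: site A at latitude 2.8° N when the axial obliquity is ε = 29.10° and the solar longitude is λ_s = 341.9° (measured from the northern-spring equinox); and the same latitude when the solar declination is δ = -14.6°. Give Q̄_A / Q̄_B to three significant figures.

— Configuration A (φ=+2.8°):
Solar declination: sin δ = sin ε · sin λ_s = sin 29.10° × sin 341.9° = -0.15109, so δ = -8.690°.
cos H₀ = −tan(+2.8°) tan(-8.690°) = 0.0075, H₀ = 1.5633 rad.
Bracket: H₀ sin φ sin δ + cos φ cos δ sin H₀ = 1.5633×0.04885×-0.15109 + 0.99881×0.98852×0.99997 = -0.011538 + 0.987314 = 0.975776.
Q̄ = (S₀/π) × [bracket] = (2254/π) × 0.975776 = 700.09 W/m².
— Configuration B (φ=+2.8°):
cos H₀ = −tan(+2.8°) tan(-14.600°) = 0.0127, H₀ = 1.5581 rad.
Bracket: H₀ sin φ sin δ + cos φ cos δ sin H₀ = 1.5581×0.04885×-0.25207 + 0.99881×0.96771×0.99992 = -0.019186 + 0.966481 = 0.947295.
Q̄ = (S₀/π) × [bracket] = (2254/π) × 0.947295 = 679.66 W/m².
Ratio Q̄_A / Q̄_B = 700.09 / 679.66 = 1.030.

Q̄_A / Q̄_B ≈ 1.03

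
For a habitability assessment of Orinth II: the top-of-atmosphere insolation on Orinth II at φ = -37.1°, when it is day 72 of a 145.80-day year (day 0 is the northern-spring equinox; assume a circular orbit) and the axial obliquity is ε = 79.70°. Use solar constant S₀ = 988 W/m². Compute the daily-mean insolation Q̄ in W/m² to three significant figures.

Q̄ ≈ 239 W/m²

Solar longitude: λ_s = 360° × (72 − 0)/145.80 = 177.778°.
sin δ = sin 79.70° × sin 177.778° = 0.03815, so δ = +2.186°.
cos H₀ = −tan(-37.1°) tan(+2.186°) = 0.0289, H₀ = 1.5419 rad.
Bracket: H₀ sin φ sin δ + cos φ cos δ sin H₀ = 1.5419×-0.60321×0.03815 + 0.79758×0.99927×0.99958 = -0.035483 + 0.796663 = 0.761180.
Q̄ = (S₀/π) × [bracket] = (988/π) × 0.761180 = 239.4 W/m².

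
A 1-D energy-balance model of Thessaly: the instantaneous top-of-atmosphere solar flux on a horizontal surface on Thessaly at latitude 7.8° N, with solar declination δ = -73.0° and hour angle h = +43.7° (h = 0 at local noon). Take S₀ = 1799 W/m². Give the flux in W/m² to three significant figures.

cos θ_z = sin φ sin δ + cos φ cos δ cos h = -0.129785 + 0.209419 = 0.079634.
Flux = S₀ · cos θ_z = 1799 × 0.079634 = 143.3 W/m².

143 W/m²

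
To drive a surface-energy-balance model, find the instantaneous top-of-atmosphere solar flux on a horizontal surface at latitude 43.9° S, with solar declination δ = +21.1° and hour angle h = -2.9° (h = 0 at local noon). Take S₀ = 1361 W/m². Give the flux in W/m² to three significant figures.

574 W/m²

cos θ_z = sin φ sin δ + cos φ cos δ cos h = -0.249622 + 0.671380 = 0.421758.
Flux = S₀ · cos θ_z = 1361 × 0.421758 = 574.0 W/m².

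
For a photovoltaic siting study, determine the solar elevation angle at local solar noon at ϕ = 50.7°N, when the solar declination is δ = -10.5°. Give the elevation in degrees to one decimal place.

28.8°

At local noon the hour angle is zero, so the zenith angle equals |ϕ − δ| = |+50.7° − (-10.500°)| = 61.200°.
Elevation = 90° − 61.200° = 28.8°.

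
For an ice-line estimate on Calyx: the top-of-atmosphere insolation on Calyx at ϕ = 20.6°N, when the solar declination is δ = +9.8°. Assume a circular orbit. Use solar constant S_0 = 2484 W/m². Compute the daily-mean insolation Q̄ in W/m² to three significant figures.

Q̄ ≈ 805 W/m²

cos h₀ = −tan(+20.6°) tan(+9.800°) = -0.0649, h₀ = 1.6358 rad.
Bracket: h₀ sin ϕ sin δ + cos ϕ cos δ sin h₀ = 1.6358×0.35184×0.17021 + 0.93606×0.98541×0.99789 = 0.097963 + 0.920457 = 1.018420.
Q̄ = (S_0/π) × [bracket] = (2484/π) × 1.018420 = 805.2 W/m².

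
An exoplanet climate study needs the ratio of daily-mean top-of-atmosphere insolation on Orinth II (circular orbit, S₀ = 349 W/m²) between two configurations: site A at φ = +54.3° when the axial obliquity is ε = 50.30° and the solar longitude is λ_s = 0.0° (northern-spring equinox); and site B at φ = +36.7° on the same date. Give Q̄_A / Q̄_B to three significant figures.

— Configuration A (φ=+54.3°):
Solar declination: sin δ = sin ε · sin λ_s = sin 50.30° × sin 0.0° = 0.00000, so δ = +0.000°.
cos H₀ = −tan(+54.3°) tan(+0.000°) = -0.0000, H₀ = 1.5708 rad.
Bracket: H₀ sin φ sin δ + cos φ cos δ sin H₀ = 1.5708×0.81208×0.00000 + 0.58354×1.00000×1.00000 = 0.000000 + 0.583540 = 0.583540.
Q̄ = (S₀/π) × [bracket] = (349/π) × 0.583540 = 64.826 W/m².
— Configuration B (φ=+36.7°):
cos H₀ = −tan(+36.7°) tan(+0.000°) = -0.0000, H₀ = 1.5708 rad.
Bracket: H₀ sin φ sin δ + cos φ cos δ sin H₀ = 1.5708×0.59763×0.00000 + 0.80178×1.00000×1.00000 = 0.000000 + 0.801780 = 0.801780.
Q̄ = (S₀/π) × [bracket] = (349/π) × 0.801780 = 89.070 W/m².
Ratio Q̄_A / Q̄_B = 64.826 / 89.070 = 0.7278.

Q̄_A / Q̄_B ≈ 0.728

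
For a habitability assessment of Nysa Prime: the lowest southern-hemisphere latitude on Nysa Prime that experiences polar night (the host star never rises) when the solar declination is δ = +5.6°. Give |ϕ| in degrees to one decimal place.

|ϕ| = 84.4°

Polar night requires cos h₀ = −tan ϕ tan δ ≥ 1, i.e. tan ϕ tan δ ≤ −1.
The boundary is |tan ϕ| · |tan δ| = 1, so |ϕ| = 90° − |δ| = 90° − 5.6° = 84.4° in the southern hemisphere.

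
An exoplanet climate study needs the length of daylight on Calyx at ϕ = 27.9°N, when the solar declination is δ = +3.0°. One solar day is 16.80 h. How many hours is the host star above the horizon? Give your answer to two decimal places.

cos h₀ = −tan ϕ · tan δ = −tan(+27.9°) × tan(+3.000°) = -0.0277, so h₀ = 1.5985 rad = 91.59°.
Daylight = 2h₀/(2π) × 16.80 h = (1.5985/π) × 16.80 = 8.55 h.

8.55 h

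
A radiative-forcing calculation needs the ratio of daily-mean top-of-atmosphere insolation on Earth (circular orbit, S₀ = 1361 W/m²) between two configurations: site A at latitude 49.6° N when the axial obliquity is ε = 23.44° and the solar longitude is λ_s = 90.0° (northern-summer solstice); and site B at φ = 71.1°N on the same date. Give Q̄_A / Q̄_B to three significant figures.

— Configuration A (φ=+49.6°):
Solar declination: sin δ = sin ε · sin λ_s = sin 23.44° × sin 90.0° = 0.39779, so δ = +23.440°.
cos H₀ = −tan(+49.6°) tan(+23.440°) = -0.5094, H₀ = 2.1053 rad.
Bracket: H₀ sin φ sin δ + cos φ cos δ sin H₀ = 2.1053×0.76154×0.39779 + 0.64812×0.91748×0.86051 = 0.637765 + 0.511691 = 1.149456.
Q̄ = (S₀/π) × [bracket] = (1361/π) × 1.149456 = 497.97 W/m².
— Configuration B (φ=+71.1°):
cos H₀ = −tan(+71.1°) tan(+23.440°) = -1.2663 ≤ −1 ⇒ polar day, H₀ = π.
Bracket: H₀ sin φ sin δ + cos φ cos δ sin H₀ = 3.1416×0.94609×0.39779 + 0.32392×0.91748×0.00000 = 1.182326 + 0.000000 = 1.182326.
Q̄ = (S₀/π) × [bracket] = (1361/π) × 1.182326 = 512.21 W/m².
Ratio Q̄_A / Q̄_B = 497.97 / 512.21 = 0.9722.

Q̄_A / Q̄_B ≈ 0.972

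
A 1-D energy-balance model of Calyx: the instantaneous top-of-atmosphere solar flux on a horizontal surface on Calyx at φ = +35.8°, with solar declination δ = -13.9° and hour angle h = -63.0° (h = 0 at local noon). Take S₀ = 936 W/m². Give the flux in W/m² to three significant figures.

203 W/m²

cos θ_z = sin φ sin δ + cos φ cos δ cos h = -0.140523 + 0.357433 = 0.216910.
Flux = S₀ · cos θ_z = 936 × 0.216910 = 203.0 W/m².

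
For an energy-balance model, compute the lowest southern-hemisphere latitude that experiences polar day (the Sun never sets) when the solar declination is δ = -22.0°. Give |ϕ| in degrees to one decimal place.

|ϕ| = 68.0°

Polar day requires cos h₀ = −tan ϕ tan δ ≤ −1, i.e. tan ϕ tan δ ≥ 1.
The boundary is |tan ϕ| · |tan δ| = 1, so |ϕ| = 90° − |δ| = 90° − 22.0° = 68.0° in the southern hemisphere.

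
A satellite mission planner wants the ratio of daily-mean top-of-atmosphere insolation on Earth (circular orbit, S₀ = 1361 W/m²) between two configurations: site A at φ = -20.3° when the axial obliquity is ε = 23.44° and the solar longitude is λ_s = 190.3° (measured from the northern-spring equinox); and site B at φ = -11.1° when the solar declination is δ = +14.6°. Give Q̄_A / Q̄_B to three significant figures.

Q̄_A / Q̄_B ≈ 1.11

— Configuration A (φ=-20.3°):
Solar declination: sin δ = sin ε · sin λ_s = sin 23.44° × sin 190.3° = -0.07113, so δ = -4.079°.
cos H₀ = −tan(-20.3°) tan(-4.079°) = -0.0264, H₀ = 1.5972 rad.
Bracket: H₀ sin φ sin δ + cos φ cos δ sin H₀ = 1.5972×-0.34694×-0.07113 + 0.93789×0.99747×0.99965 = 0.039415 + 0.935190 = 0.974605.
Q̄ = (S₀/π) × [bracket] = (1361/π) × 0.974605 = 422.22 W/m².
— Configuration B (φ=-11.1°):
cos H₀ = −tan(-11.1°) tan(+14.600°) = 0.0511, H₀ = 1.5197 rad.
Bracket: H₀ sin φ sin δ + cos φ cos δ sin H₀ = 1.5197×-0.19252×0.25207 + 0.98129×0.96771×0.99869 = -0.073749 + 0.948360 = 0.874611.
Q̄ = (S₀/π) × [bracket] = (1361/π) × 0.874611 = 378.90 W/m².
Ratio Q̄_A / Q̄_B = 422.22 / 378.90 = 1.114.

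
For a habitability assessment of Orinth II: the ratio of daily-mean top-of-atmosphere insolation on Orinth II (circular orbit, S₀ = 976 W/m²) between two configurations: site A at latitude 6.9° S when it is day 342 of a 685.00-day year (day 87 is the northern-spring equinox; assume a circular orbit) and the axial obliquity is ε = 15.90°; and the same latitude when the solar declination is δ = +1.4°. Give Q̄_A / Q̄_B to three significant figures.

— Configuration A (φ=-6.9°):
Solar longitude: λ_s = 360° × (342 − 87)/685.00 = 134.015°.
sin δ = sin 15.90° × sin 134.015° = 0.19702, so δ = +11.363°.
cos H₀ = −tan(-6.9°) tan(+11.363°) = 0.0243, H₀ = 1.5465 rad.
Bracket: H₀ sin φ sin δ + cos φ cos δ sin H₀ = 1.5465×-0.12014×0.19702 + 0.99276×0.98040×0.99970 = -0.036606 + 0.973010 = 0.936404.
Q̄ = (S₀/π) × [bracket] = (976/π) × 0.936404 = 290.91 W/m².
— Configuration B (φ=-6.9°):
cos H₀ = −tan(-6.9°) tan(+1.400°) = 0.0030, H₀ = 1.5678 rad.
Bracket: H₀ sin φ sin δ + cos φ cos δ sin H₀ = 1.5678×-0.12014×0.02443 + 0.99276×0.99970×1.00000 = -0.004602 + 0.992462 = 0.987860.
Q̄ = (S₀/π) × [bracket] = (976/π) × 0.987860 = 306.90 W/m².
Ratio Q̄_A / Q̄_B = 290.91 / 306.90 = 0.9479.

Q̄_A / Q̄_B ≈ 0.948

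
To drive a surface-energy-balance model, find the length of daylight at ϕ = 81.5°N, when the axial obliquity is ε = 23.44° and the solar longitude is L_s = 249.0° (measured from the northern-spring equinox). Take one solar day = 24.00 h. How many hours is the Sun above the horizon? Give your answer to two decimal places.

Solar declination: sin δ = sin ε · sin L_s = sin 23.44° × sin 249.0° = -0.37137, so δ = -21.800°.
cos h₀ = −tan ϕ · tan δ = 2.6763 ≥ 1, so the Sun never rises (polar night) and h₀ = 0.
Daylight = 2h₀/(2π) × 24.00 h = (0.0000/π) × 24.00 = 0.00 h.

0.00 h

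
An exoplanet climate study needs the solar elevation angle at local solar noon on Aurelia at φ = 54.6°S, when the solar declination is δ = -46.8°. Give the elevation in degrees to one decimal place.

At local noon the hour angle is zero, so the zenith angle equals |φ − δ| = |-54.6° − (-46.800°)| = 7.800°.
Elevation = 90° − 7.800° = 82.2°.

82.2°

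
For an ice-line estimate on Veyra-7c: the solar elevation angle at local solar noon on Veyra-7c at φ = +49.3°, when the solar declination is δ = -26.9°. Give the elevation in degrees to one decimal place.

13.8°

At local noon the hour angle is zero, so the zenith angle equals |φ − δ| = |+49.3° − (-26.900°)| = 76.200°.
Elevation = 90° − 76.200° = 13.8°.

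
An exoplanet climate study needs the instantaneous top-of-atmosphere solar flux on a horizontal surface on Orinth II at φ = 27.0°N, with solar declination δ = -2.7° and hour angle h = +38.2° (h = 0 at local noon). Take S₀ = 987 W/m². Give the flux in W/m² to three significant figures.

669 W/m²

cos θ_z = sin φ sin δ + cos φ cos δ cos h = -0.021386 + 0.699426 = 0.678040.
Flux = S₀ · cos θ_z = 987 × 0.678040 = 669.2 W/m².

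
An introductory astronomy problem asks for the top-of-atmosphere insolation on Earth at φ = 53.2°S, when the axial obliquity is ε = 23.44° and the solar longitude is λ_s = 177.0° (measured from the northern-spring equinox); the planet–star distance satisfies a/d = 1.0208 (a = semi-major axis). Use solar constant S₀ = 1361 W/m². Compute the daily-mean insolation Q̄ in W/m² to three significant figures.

Q̄ ≈ 259 W/m²

Solar declination: sin δ = sin ε · sin λ_s = sin 23.44° × sin 177.0° = 0.02082, so δ = +1.193°.
cos H₀ = −tan(-53.2°) tan(+1.193°) = 0.0278, H₀ = 1.5430 rad.
Bracket: H₀ sin φ sin δ + cos φ cos δ sin H₀ = 1.5430×-0.80073×0.02082 + 0.59902×0.99978×0.99961 = -0.025724 + 0.598655 = 0.572931.
Inverse-square distance factor (a/d)² = 1.0208² = 1.042033.
Q̄ = (S₀/π) × 1.042033 × [bracket] = (1361/π) × 1.042033 × 0.572931 = 258.6 W/m².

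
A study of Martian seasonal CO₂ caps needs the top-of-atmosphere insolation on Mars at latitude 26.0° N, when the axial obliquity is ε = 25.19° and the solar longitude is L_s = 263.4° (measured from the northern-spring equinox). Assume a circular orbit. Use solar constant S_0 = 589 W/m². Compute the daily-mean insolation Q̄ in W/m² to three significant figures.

Solar declination: sin δ = sin ε · sin L_s = sin 25.19° × sin 263.4° = -0.42280, so δ = -25.012°.
cos h₀ = −tan(+26.0°) tan(-25.012°) = 0.2276, h₀ = 1.3412 rad.
Bracket: h₀ sin ϕ sin δ + cos ϕ cos δ sin h₀ = 1.3412×0.43837×-0.42280 + 0.89879×0.90622×0.97377 = -0.248582 + 0.793137 = 0.544555.
Q̄ = (S_0/π) × [bracket] = (589/π) × 0.544555 = 102.1 W/m².

Q̄ ≈ 102 W/m²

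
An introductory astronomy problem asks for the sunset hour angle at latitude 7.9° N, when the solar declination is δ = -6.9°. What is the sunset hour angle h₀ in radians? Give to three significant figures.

cos h₀ = −tan ϕ · tan δ = −tan(+7.9°) × tan(-6.900°) = 0.0168, so h₀ = 1.5540 rad = 89.04°.

h₀ = 1.55 rad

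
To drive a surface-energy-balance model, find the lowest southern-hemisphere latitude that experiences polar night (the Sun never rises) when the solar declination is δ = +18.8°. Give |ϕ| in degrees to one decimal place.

Polar night requires cos h₀ = −tan ϕ tan δ ≥ 1, i.e. tan ϕ tan δ ≤ −1.
The boundary is |tan ϕ| · |tan δ| = 1, so |ϕ| = 90° − |δ| = 90° − 18.8° = 71.2° in the southern hemisphere.

|ϕ| = 71.2°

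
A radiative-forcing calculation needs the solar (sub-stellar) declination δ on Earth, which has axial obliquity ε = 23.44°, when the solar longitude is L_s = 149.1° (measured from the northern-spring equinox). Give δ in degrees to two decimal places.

δ = +11.79°

sin δ = sin ε · sin L_s = sin 23.44° × sin 149.1° = 0.204281.
δ = arcsin(0.204281) = +11.79°.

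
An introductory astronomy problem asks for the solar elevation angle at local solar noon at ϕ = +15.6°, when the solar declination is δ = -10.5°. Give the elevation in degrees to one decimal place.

63.9°

At local noon the hour angle is zero, so the zenith angle equals |ϕ − δ| = |+15.6° − (-10.500°)| = 26.100°.
Elevation = 90° − 26.100° = 63.9°.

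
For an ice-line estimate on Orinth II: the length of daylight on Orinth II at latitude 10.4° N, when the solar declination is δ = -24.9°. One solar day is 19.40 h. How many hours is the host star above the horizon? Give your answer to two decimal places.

9.17 h

cos h₀ = −tan ϕ · tan δ = −tan(+10.4°) × tan(-24.900°) = 0.0852, so h₀ = 1.4855 rad = 85.11°.
Daylight = 2h₀/(2π) × 19.40 h = (1.4855/π) × 19.40 = 9.17 h.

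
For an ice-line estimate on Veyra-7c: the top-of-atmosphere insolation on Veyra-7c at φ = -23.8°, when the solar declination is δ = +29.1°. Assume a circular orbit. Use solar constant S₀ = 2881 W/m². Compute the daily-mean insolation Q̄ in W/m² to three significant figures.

Q̄ ≈ 473 W/m²

cos H₀ = −tan(-23.8°) tan(+29.100°) = 0.2455, H₀ = 1.3228 rad.
Bracket: H₀ sin φ sin δ + cos φ cos δ sin H₀ = 1.3228×-0.40355×0.48634 + 0.91496×0.87377×0.96940 = -0.259616 + 0.775001 = 0.515385.
Q̄ = (S₀/π) × [bracket] = (2881/π) × 0.515385 = 472.6 W/m².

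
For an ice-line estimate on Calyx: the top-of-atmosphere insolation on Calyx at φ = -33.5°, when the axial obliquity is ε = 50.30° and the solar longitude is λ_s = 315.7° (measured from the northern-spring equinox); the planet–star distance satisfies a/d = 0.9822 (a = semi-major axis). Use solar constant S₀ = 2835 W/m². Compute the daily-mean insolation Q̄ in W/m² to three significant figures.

Q̄ ≈ 1.07e+03 W/m²

Solar declination: sin δ = sin ε · sin λ_s = sin 50.30° × sin 315.7° = -0.53736, so δ = -32.504°.
cos H₀ = −tan(-33.5°) tan(-32.504°) = -0.4217, H₀ = 2.0062 rad.
Bracket: H₀ sin φ sin δ + cos φ cos δ sin H₀ = 2.0062×-0.55194×-0.53736 + 0.83389×0.84335×0.90672 = 0.595020 + 0.637661 = 1.232681.
Inverse-square distance factor (a/d)² = 0.9822² = 0.964717.
Q̄ = (S₀/π) × 0.964717 × [bracket] = (2835/π) × 0.964717 × 1.232681 = 1073 W/m².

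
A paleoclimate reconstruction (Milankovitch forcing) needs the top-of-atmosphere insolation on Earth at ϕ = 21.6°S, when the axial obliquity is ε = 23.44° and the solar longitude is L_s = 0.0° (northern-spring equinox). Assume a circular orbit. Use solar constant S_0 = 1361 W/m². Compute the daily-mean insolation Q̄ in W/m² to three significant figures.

Solar declination: sin δ = sin ε · sin L_s = sin 23.44° × sin 0.0° = 0.00000, so δ = +0.000°.
cos h₀ = −tan(-21.6°) tan(+0.000°) = 0.0000, h₀ = 1.5708 rad.
Bracket: h₀ sin ϕ sin δ + cos ϕ cos δ sin h₀ = 1.5708×-0.36812×0.00000 + 0.92978×1.00000×1.00000 = -0.000000 + 0.929780 = 0.929780.
Q̄ = (S_0/π) × [bracket] = (1361/π) × 0.929780 = 402.8 W/m².

Q̄ ≈ 403 W/m²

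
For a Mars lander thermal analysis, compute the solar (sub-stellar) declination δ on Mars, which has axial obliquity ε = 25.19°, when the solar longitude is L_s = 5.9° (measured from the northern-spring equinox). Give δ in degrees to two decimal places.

sin δ = sin ε · sin L_s = sin 25.19° × sin 5.9° = 0.043751.
δ = arcsin(0.043751) = +2.51°.

δ = +2.51°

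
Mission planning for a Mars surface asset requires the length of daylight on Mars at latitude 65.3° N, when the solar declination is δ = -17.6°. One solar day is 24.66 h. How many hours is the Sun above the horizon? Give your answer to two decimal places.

6.36 h

cos H₀ = −tan φ · tan δ = −tan(+65.3°) × tan(-17.600°) = 0.6897, so H₀ = 0.8097 rad = 46.39°.
Daylight = 2H₀/(2π) × 24.66 h = (0.8097/π) × 24.66 = 6.36 h.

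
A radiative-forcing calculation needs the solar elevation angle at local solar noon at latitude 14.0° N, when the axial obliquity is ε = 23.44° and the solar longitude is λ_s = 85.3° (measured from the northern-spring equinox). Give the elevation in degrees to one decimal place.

Solar declination: sin δ = sin ε · sin λ_s = sin 23.44° × sin 85.3° = 0.39645, so δ = +23.356°.
At local noon the hour angle is zero, so the zenith angle equals |φ − δ| = |+14.0° − (+23.356°)| = 9.356°.
Elevation = 90° − 9.356° = 80.6°.

80.6°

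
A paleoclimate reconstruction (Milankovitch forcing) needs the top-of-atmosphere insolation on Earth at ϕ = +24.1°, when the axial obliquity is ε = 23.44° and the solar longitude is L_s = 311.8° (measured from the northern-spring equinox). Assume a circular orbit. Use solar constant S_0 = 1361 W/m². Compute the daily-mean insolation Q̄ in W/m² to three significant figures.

Q̄ ≈ 299 W/m²

Solar declination: sin δ = sin ε · sin L_s = sin 23.44° × sin 311.8° = -0.29654, so δ = -17.250°.
cos h₀ = −tan(+24.1°) tan(-17.250°) = 0.1389, h₀ = 1.4314 rad.
Bracket: h₀ sin ϕ sin δ + cos ϕ cos δ sin h₀ = 1.4314×0.40833×-0.29654 + 0.91283×0.95502×0.99031 = -0.173323 + 0.863323 = 0.690000.
Q̄ = (S_0/π) × [bracket] = (1361/π) × 0.690000 = 298.9 W/m².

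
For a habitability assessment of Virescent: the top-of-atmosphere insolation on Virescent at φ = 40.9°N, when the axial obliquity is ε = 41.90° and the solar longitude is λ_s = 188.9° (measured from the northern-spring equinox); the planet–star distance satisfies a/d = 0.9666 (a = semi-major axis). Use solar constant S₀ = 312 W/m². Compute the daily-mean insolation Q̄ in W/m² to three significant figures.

Q̄ ≈ 60.2 W/m²

Solar declination: sin δ = sin ε · sin λ_s = sin 41.90° × sin 188.9° = -0.10332, so δ = -5.930°.
cos H₀ = −tan(+40.9°) tan(-5.930°) = 0.0900, H₀ = 1.4807 rad.
Bracket: H₀ sin φ sin δ + cos φ cos δ sin H₀ = 1.4807×0.65474×-0.10332 + 0.75585×0.99465×0.99594 = -0.100166 + 0.748754 = 0.648588.
Inverse-square distance factor (a/d)² = 0.9666² = 0.934316.
Q̄ = (S₀/π) × 0.934316 × [bracket] = (312/π) × 0.934316 × 0.648588 = 60.18 W/m².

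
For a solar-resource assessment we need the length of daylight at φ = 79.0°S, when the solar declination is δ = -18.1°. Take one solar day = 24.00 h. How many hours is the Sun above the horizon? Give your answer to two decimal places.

Sunrise equation: cos H₀ = −tan φ · tan δ = -1.6815 ≤ −1, so the Sun never sets (polar day) and H₀ = π.
Daylight = 2H₀/(2π) × 24.00 h = (3.1416/π) × 24.00 = 24.00 h.

24.00 h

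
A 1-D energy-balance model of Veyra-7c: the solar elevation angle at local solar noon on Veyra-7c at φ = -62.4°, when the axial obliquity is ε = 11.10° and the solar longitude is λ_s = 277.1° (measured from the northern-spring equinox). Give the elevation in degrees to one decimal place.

38.6°

Solar declination: sin δ = sin ε · sin λ_s = sin 11.10° × sin 277.1° = -0.19105, so δ = -11.014°.
At local noon the hour angle is zero, so the zenith angle equals |φ − δ| = |-62.4° − (-11.014°)| = 51.386°.
Elevation = 90° − 51.386° = 38.6°.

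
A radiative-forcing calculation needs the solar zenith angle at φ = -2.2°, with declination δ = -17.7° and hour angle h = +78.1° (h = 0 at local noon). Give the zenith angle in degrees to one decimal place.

cos θ_z = sin φ sin δ + cos φ cos δ cos h = 0.011671 + 0.196298 = 0.207969.
θ_z = arccos(0.207969) = 78.0°.

θ_z = 78.0°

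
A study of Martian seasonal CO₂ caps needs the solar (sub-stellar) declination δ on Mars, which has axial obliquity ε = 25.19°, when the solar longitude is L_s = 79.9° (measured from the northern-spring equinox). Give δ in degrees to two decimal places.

δ = +24.77°

sin δ = sin ε · sin L_s = sin 25.19° × sin 79.9° = 0.419026.
δ = arcsin(0.419026) = +24.77°.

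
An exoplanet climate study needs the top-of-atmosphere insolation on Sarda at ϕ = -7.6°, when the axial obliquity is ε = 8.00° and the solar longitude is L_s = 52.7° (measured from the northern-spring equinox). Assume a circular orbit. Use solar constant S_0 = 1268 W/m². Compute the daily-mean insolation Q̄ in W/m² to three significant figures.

Q̄ ≈ 388 W/m²

Solar declination: sin δ = sin ε · sin L_s = sin 8.00° × sin 52.7° = 0.11071, so δ = +6.356°.
cos h₀ = −tan(-7.6°) tan(+6.356°) = 0.0149, h₀ = 1.5559 rad.
Bracket: h₀ sin ϕ sin δ + cos ϕ cos δ sin h₀ = 1.5559×-0.13226×0.11071 + 0.99122×0.99385×0.99989 = -0.022782 + 0.985016 = 0.962234.
Q̄ = (S_0/π) × [bracket] = (1268/π) × 0.962234 = 388.4 W/m².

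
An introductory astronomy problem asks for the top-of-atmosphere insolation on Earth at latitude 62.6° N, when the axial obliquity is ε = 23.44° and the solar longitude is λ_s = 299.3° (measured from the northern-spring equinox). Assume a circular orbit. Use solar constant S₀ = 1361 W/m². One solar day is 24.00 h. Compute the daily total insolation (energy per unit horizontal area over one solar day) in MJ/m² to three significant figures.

Solar declination: sin δ = sin ε · sin λ_s = sin 23.44° × sin 299.3° = -0.34690, so δ = -20.298°.
cos H₀ = −tan(+62.6°) tan(-20.298°) = 0.7135, H₀ = 0.7763 rad.
Bracket: H₀ sin φ sin δ + cos φ cos δ sin H₀ = 0.7763×0.88782×-0.34690 + 0.46020×0.93790×0.70061 = -0.239089 + 0.302398 = 0.063309.
Q̄ = (S₀/π) × [bracket] = (1361/π) × 0.063309 = 27.427 W/m².
Daily total = Q̄ × 24.00 h × 3600 s/h = 27.427 × 24.00 × 3600 / 10⁶ = 2.370 MJ/m².

2.37 MJ/m²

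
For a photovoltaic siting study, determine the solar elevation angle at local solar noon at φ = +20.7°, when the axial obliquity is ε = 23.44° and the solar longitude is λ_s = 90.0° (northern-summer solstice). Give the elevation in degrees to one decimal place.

Solar declination: sin δ = sin ε · sin λ_s = sin 23.44° × sin 90.0° = 0.39779, so δ = +23.440°.
At local noon the hour angle is zero, so the zenith angle equals |φ − δ| = |+20.7° − (+23.440°)| = 2.740°.
Elevation = 90° − 2.740° = 87.3°.

87.3°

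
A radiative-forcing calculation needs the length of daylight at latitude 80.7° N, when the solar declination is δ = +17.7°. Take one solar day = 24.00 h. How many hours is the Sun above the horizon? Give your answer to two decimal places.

24.00 h

Sunrise equation: cos h₀ = −tan ϕ · tan δ = -1.9489 ≤ −1, so the Sun never sets (polar day) and h₀ = π.
Daylight = 2h₀/(2π) × 24.00 h = (3.1416/π) × 24.00 = 24.00 h.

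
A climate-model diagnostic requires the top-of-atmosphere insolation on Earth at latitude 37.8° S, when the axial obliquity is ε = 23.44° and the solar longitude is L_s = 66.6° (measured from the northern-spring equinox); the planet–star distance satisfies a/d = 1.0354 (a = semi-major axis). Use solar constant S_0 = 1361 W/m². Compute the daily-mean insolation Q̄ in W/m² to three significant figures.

Solar declination: sin δ = sin ε · sin L_s = sin 23.44° × sin 66.6° = 0.36507, so δ = +21.412°.
cos h₀ = −tan(-37.8°) tan(+21.412°) = 0.3042, h₀ = 1.2617 rad.
Bracket: h₀ sin ϕ sin δ + cos ϕ cos δ sin h₀ = 1.2617×-0.61291×0.36507 + 0.79016×0.93098×0.95262 = -0.282312 + 0.700769 = 0.418457.
Inverse-square distance factor (a/d)² = 1.0354² = 1.072053.
Q̄ = (S_0/π) × 1.072053 × [bracket] = (1361/π) × 1.072053 × 0.418457 = 194.3 W/m².

Q̄ ≈ 194 W/m²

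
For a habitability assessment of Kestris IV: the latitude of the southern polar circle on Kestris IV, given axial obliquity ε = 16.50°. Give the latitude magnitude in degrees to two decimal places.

The polar circle is the lowest latitude that experiences at least one full rotation of continuous darkness at the northern-summer solstice; it lies at |φ| = 90° − ε = 90° − 16.50° = 73.50°.

73.50°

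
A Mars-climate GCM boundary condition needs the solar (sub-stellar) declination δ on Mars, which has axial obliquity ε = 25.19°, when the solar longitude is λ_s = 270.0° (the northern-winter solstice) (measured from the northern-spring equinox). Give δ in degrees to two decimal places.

sin δ = sin ε · sin λ_s = sin 25.19° × sin 270.0° = -0.425621.
δ = arcsin(-0.425621) = -25.19°.

δ = -25.19°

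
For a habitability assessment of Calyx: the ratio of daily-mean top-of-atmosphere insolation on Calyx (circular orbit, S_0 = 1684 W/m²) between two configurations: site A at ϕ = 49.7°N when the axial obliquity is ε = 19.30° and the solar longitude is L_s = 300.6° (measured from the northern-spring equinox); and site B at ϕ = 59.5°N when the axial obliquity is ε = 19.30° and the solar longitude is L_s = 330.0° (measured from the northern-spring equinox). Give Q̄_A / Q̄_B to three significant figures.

Q̄_A / Q̄_B ≈ 1.07

— Configuration A (ϕ=+49.7°):
Solar declination: sin δ = sin ε · sin L_s = sin 19.30° × sin 300.6° = -0.28449, so δ = -16.528°.
cos h₀ = −tan(+49.7°) tan(-16.528°) = 0.3499, h₀ = 1.2133 rad.
Bracket: h₀ sin ϕ sin δ + cos ϕ cos δ sin h₀ = 1.2133×0.76267×-0.28449 + 0.64679×0.95868×0.93678 = -0.263252 + 0.580864 = 0.317612.
Q̄ = (S_0/π) × [bracket] = (1684/π) × 0.317612 = 170.25 W/m².
— Configuration B (ϕ=+59.5°):
Solar declination: sin δ = sin ε · sin L_s = sin 19.30° × sin 330.0° = -0.16526, so δ = -9.512°.
cos h₀ = −tan(+59.5°) tan(-9.512°) = 0.2845, h₀ = 1.2824 rad.
Bracket: h₀ sin ϕ sin δ + cos ϕ cos δ sin h₀ = 1.2824×0.86163×-0.16526 + 0.50754×0.98625×0.95869 = -0.182605 + 0.479883 = 0.297278.
Q̄ = (S_0/π) × [bracket] = (1684/π) × 0.297278 = 159.35 W/m².
Ratio Q̄_A / Q̄_B = 170.25 / 159.35 = 1.068.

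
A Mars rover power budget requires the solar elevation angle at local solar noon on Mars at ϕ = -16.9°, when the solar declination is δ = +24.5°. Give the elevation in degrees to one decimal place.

48.6°

At local noon the hour angle is zero, so the zenith angle equals |ϕ − δ| = |-16.9° − (+24.500°)| = 41.400°.
Elevation = 90° − 41.400° = 48.6°.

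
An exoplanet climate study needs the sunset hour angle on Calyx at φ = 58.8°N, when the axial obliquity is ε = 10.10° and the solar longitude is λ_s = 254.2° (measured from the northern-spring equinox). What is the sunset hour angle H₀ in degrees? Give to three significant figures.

Solar declination: sin δ = sin ε · sin λ_s = sin 10.10° × sin 254.2° = -0.16874, so δ = -9.715°.
cos H₀ = −tan φ · tan δ = −tan(+58.8°) × tan(-9.715°) = 0.2827, so H₀ = 1.2842 rad = 73.58°.

H₀ = 73.6°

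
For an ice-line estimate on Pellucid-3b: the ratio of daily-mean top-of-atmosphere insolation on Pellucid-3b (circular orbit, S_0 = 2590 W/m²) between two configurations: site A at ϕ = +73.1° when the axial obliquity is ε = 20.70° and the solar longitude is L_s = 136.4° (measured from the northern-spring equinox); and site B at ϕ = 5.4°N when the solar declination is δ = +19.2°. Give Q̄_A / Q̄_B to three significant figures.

— Configuration A (ϕ=+73.1°):
Solar declination: sin δ = sin ε · sin L_s = sin 20.70° × sin 136.4° = 0.24376, so δ = +14.109°.
cos h₀ = −tan(+73.1°) tan(+14.109°) = -0.8273, h₀ = 2.5450 rad.
Bracket: h₀ sin ϕ sin δ + cos ϕ cos δ sin h₀ = 2.5450×0.95681×0.24376 + 0.29070×0.96983×0.56180 = 0.593575 + 0.158388 = 0.751963.
Q̄ = (S_0/π) × [bracket] = (2590/π) × 0.751963 = 619.94 W/m².
— Configuration B (ϕ=+5.4°):
cos h₀ = −tan(+5.4°) tan(+19.200°) = -0.0329, h₀ = 1.6037 rad.
Bracket: h₀ sin ϕ sin δ + cos ϕ cos δ sin h₀ = 1.6037×0.09411×0.32887 + 0.99556×0.94438×0.99946 = 0.049634 + 0.939679 = 0.989313.
Q̄ = (S_0/π) × [bracket] = (2590/π) × 0.989313 = 815.61 W/m².
Ratio Q̄_A / Q̄_B = 619.94 / 815.61 = 0.7601.

Q̄_A / Q̄_B ≈ 0.760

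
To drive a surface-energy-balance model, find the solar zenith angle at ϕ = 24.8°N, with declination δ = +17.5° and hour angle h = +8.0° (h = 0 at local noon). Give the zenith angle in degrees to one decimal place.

cos θ_z = sin ϕ sin δ + cos ϕ cos δ cos h = 0.126132 + 0.857337 = 0.983469.
θ_z = arccos(0.983469) = 10.4°.

θ_z = 10.4°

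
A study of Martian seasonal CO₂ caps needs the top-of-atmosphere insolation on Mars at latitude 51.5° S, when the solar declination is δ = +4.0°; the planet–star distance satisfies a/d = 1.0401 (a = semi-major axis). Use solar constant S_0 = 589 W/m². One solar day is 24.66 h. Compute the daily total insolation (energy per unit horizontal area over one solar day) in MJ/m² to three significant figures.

9.68 MJ/m²

cos h₀ = −tan(-51.5°) tan(+4.000°) = 0.0879, h₀ = 1.4828 rad.
Bracket: h₀ sin ϕ sin δ + cos ϕ cos δ sin h₀ = 1.4828×-0.78261×0.06976 + 0.62251×0.99756×0.99613 = -0.080953 + 0.618588 = 0.537635.
Inverse-square distance factor (a/d)² = 1.0401² = 1.081808.
Q̄ = (S_0/π) × 1.081808 × [bracket] = (589/π) × 1.081808 × 0.537635 = 109.04 W/m².
Daily total = Q̄ × 24.66 h × 3600 s/h = 109.04 × 24.66 × 3600 / 10⁶ = 9.680 MJ/m².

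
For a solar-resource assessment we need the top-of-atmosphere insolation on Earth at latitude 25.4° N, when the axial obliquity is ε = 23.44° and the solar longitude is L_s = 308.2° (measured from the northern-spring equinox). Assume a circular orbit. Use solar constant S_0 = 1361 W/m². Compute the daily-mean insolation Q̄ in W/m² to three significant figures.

Q̄ ≈ 285 W/m²

Solar declination: sin δ = sin ε · sin L_s = sin 23.44° × sin 308.2° = -0.31260, so δ = -18.216°.
cos h₀ = −tan(+25.4°) tan(-18.216°) = 0.1563, h₀ = 1.4139 rad.
Bracket: h₀ sin ϕ sin δ + cos ϕ cos δ sin h₀ = 1.4139×0.42894×-0.31260 + 0.90334×0.94988×0.98771 = -0.189585 + 0.847519 = 0.657934.
Q̄ = (S_0/π) × [bracket] = (1361/π) × 0.657934 = 285.0 W/m².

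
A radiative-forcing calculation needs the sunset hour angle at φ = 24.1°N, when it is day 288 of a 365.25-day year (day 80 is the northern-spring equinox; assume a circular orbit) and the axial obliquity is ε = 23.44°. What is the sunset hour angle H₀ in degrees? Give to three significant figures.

Solar longitude: λ_s = 360° × (288 − 80)/365.25 = 205.010°.
sin δ = sin 23.44° × sin 205.010° = -0.16818, so δ = -9.682°.
cos H₀ = −tan φ · tan δ = −tan(+24.1°) × tan(-9.682°) = 0.0763, so H₀ = 1.4944 rad = 85.62°.

H₀ = 85.6°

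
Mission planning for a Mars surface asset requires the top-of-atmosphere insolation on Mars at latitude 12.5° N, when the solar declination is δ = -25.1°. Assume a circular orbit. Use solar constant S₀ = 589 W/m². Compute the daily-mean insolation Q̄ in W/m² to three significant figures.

Q̄ ≈ 140 W/m²

cos H₀ = −tan(+12.5°) tan(-25.100°) = 0.1038, H₀ = 1.4668 rad.
Bracket: H₀ sin φ sin δ + cos φ cos δ sin H₀ = 1.4668×0.21644×-0.42420 + 0.97630×0.90557×0.99459 = -0.134673 + 0.879325 = 0.744652.
Q̄ = (S₀/π) × [bracket] = (589/π) × 0.744652 = 139.6 W/m².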